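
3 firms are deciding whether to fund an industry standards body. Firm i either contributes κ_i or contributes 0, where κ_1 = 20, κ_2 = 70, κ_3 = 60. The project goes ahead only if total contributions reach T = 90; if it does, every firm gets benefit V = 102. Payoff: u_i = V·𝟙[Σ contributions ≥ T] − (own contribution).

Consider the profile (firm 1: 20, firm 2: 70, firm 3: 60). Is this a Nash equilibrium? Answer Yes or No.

Total = 150 ≥ 90: provided.
Firm 1 (pledges 20, payoff 82): dropping to 0 → total 130, payoff 102. Profitable deviation.

No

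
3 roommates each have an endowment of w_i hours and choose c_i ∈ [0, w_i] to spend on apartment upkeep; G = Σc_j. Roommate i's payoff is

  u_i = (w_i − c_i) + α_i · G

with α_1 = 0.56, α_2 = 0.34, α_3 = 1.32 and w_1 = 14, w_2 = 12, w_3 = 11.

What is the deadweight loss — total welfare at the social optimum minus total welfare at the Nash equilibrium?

∂u_i/∂c_i = α_i − 1, so roommate i contributes w_i if α_i > 1, else 0.
α_i > 1 for i ∈ {3}; NE contributions (0, 0, 11), G = 11.
W^NE = Σw_i − G^NE + (Σα_i)·G^NE = 37 + 1.22·11 = 50.42.
Planner: ∂(Σu_j)/∂c_i = Σα_j − 1 = 1.22 > 0, so everyone contributes w_i; G^SO = 37, W^SO = 37 + 1.22·37 = 82.14.
Deadweight loss = 31.72.

31.72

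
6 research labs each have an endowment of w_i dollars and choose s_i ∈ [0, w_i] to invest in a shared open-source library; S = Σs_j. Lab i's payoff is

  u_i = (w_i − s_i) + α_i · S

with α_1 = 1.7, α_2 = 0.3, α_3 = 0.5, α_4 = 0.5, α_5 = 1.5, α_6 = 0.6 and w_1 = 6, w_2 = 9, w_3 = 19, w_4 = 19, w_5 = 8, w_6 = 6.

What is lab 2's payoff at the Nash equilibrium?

∂u_i/∂s_i = α_i − 1, so lab i contributes w_i if α_i > 1, else 0.
α_i > 1 for i ∈ {1, 5}; NE contributions (6, 0, 0, 0, 8, 0), S = 14.
u_2 = (9 − 0) + 0.3·14 = 13.2.

13.2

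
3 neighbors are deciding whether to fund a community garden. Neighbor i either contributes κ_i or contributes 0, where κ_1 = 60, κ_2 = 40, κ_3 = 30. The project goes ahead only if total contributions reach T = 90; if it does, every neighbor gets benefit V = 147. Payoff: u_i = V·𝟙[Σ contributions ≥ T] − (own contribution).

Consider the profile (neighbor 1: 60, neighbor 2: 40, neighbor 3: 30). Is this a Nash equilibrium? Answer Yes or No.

Total = 130 ≥ 90: provided.
Neighbor 1 (pledges 60, payoff 87): dropping to 0 → total 70, payoff 0. No gain.
Neighbor 2 (pledges 40, payoff 107): dropping to 0 → total 90, payoff 147. Profitable deviation.

No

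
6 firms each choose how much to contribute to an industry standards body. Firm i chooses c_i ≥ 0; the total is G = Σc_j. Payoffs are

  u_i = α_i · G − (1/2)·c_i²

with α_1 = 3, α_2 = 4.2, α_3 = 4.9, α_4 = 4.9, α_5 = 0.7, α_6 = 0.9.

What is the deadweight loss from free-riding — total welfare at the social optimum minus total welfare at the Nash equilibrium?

729.9

Firm i's FOC: ∂u_i/∂c_i = α_i − c_i = 0, so c_i* = α_i.
NE contributions = (3, 4.2, 4.9, 4.9, 0.7, 0.9); G = 18.6.
W^NE = (Σα)·G − ½Σα_i² = 18.6² − ½·75.96 = 307.98.
Planner sets c_i = Σα_j = 18.6 for every i, so G^SO = 6·18.6 = 111.6.
W^SO = (Σα)·G^SO − ½·6·(Σα)² = (6/2)·18.6² = 1037.88.
Deadweight loss = W^SO − W^NE = 729.9.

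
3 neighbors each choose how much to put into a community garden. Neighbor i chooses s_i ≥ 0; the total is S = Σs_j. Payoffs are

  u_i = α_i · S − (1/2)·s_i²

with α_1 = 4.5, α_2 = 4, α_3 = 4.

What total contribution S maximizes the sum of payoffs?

37.5

Planner FOC: ∂(Σu_j)/∂s_i = (Σα_j) − s_i = 0, so s_i^SO = Σα_j = 12.5 for every i; S^SO = 37.5.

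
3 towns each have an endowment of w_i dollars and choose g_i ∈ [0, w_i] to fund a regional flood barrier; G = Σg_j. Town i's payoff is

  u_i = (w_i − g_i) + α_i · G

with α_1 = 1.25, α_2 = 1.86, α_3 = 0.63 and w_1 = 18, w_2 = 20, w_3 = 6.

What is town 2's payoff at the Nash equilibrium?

70.68

∂u_i/∂g_i = α_i − 1, so town i contributes w_i if α_i > 1, else 0.
α_i > 1 for i ∈ {1, 2}; NE contributions (18, 20, 0), G = 38.
u_2 = (20 − 20) + 1.86·38 = 70.68.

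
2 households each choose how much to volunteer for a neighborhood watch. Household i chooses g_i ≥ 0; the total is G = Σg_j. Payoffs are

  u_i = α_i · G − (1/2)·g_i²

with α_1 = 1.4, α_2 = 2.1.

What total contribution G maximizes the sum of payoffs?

Planner FOC: ∂(Σu_j)/∂g_i = (Σα_j) − g_i = 0, so g_i^SO = Σα_j = 3.5 for every i; G^SO = 7.

7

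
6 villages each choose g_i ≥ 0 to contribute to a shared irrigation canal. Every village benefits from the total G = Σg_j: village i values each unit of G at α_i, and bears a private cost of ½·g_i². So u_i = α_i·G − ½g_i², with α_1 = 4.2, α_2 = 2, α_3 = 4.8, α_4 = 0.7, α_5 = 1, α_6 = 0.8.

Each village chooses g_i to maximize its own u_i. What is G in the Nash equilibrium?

13.5

Village i's FOC: ∂u_i/∂g_i = α_i − g_i = 0, so g_i* = α_i.
NE contributions = (4.2, 2, 4.8, 0.7, 1, 0.8); G = 13.5.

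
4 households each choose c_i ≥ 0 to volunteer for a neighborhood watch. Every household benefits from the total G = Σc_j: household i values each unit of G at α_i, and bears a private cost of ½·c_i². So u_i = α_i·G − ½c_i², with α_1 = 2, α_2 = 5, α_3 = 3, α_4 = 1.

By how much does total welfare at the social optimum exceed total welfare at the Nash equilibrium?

140.5

Household i's FOC: ∂u_i/∂c_i = α_i − c_i = 0, so c_i* = α_i.
NE contributions = (2, 5, 3, 1); G = 11.
W^NE = (Σα)·G − ½Σα_i² = 11² − ½·39 = 101.5.
Planner sets c_i = Σα_j = 11 for every i, so G^SO = 4·11 = 44.
W^SO = (Σα)·G^SO − ½·4·(Σα)² = (4/2)·11² = 242.
Deadweight loss = W^SO − W^NE = 140.5.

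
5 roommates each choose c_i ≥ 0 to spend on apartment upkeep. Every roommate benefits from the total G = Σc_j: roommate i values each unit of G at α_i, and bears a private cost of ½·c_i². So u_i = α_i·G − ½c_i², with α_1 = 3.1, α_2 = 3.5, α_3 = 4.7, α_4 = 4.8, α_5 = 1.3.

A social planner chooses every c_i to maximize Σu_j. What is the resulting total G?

Planner FOC: ∂(Σu_j)/∂c_i = (Σα_j) − c_i = 0, so c_i^SO = Σα_j = 17.4 for every i; G^SO = 87.

87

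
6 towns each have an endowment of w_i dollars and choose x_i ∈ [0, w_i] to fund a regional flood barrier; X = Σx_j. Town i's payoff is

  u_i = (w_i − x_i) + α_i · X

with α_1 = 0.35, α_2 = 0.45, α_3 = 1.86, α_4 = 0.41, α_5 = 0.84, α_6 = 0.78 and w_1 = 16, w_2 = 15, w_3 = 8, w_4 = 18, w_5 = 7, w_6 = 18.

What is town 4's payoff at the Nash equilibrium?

∂u_i/∂x_i = α_i − 1, so town i contributes w_i if α_i > 1, else 0.
α_i > 1 for i ∈ {3}; NE contributions (0, 0, 8, 0, 0, 0), X = 8.
u_4 = (18 − 0) + 0.41·8 = 21.28.

21.28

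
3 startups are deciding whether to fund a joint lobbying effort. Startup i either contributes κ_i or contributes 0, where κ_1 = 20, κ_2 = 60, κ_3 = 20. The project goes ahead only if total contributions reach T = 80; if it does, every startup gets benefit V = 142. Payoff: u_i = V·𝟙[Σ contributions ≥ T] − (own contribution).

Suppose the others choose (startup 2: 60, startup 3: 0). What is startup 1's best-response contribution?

20

Others' total = 60. Contributing 20 brings total to 80 ≥ 80: gain V − κ_1 = 122.
Best response: 20.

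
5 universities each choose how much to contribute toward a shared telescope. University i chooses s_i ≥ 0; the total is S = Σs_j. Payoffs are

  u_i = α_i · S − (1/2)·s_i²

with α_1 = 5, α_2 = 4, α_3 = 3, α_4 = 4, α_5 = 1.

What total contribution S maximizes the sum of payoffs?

85

Planner FOC: ∂(Σu_j)/∂s_i = (Σα_j) − s_i = 0, so s_i^SO = Σα_j = 17 for every i; S^SO = 85.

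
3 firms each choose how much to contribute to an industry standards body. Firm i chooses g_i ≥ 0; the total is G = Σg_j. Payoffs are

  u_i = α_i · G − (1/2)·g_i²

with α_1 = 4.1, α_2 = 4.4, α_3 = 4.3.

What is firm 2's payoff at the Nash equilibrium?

Firm i's FOC: ∂u_i/∂g_i = α_i − g_i = 0, so g_i* = α_i.
NE contributions = (4.1, 4.4, 4.3); G = 12.8.
u_2 = α_2·G − ½·(g_2)² = 4.4·12.8 − ½·4.4² = 46.64.

46.64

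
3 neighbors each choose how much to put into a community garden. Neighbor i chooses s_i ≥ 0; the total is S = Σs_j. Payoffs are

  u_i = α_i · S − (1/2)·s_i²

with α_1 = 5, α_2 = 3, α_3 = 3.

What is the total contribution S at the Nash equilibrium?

Neighbor i's FOC: ∂u_i/∂s_i = α_i − s_i = 0, so s_i* = α_i.
NE contributions = (5, 3, 3); S = 11.

11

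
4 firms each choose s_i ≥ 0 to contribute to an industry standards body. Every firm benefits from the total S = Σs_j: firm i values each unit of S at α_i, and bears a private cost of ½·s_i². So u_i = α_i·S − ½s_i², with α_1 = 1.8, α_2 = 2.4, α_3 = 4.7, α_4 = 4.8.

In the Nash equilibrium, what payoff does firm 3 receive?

53.345

Firm i's FOC: ∂u_i/∂s_i = α_i − s_i = 0, so s_i* = α_i.
NE contributions = (1.8, 2.4, 4.7, 4.8); S = 13.7.
u_3 = α_3·S − ½·(s_3)² = 4.7·13.7 − ½·4.7² = 53.345.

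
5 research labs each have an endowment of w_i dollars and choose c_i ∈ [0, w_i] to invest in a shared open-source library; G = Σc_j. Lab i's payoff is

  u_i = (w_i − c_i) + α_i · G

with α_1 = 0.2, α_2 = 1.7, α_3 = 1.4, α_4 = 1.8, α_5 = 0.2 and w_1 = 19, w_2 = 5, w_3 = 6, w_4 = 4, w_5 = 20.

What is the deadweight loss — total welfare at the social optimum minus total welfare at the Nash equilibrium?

∂u_i/∂c_i = α_i − 1, so lab i contributes w_i if α_i > 1, else 0.
α_i > 1 for i ∈ {2, 3, 4}; NE contributions (0, 5, 6, 4, 0), G = 15.
W^NE = Σw_i − G^NE + (Σα_i)·G^NE = 54 + 4.3·15 = 118.5.
Planner: ∂(Σu_j)/∂c_i = Σα_j − 1 = 4.3 > 0, so everyone contributes w_i; G^SO = 54, W^SO = 54 + 4.3·54 = 286.2.
Deadweight loss = 167.7.

167.7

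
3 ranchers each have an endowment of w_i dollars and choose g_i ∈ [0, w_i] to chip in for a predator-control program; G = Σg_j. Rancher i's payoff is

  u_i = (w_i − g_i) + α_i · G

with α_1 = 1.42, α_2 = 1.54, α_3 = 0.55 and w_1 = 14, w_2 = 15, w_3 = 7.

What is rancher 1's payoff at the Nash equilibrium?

∂u_i/∂g_i = α_i − 1, so rancher i contributes w_i if α_i > 1, else 0.
α_i > 1 for i ∈ {1, 2}; NE contributions (14, 15, 0), G = 29.
u_1 = (14 − 14) + 1.42·29 = 41.18.

41.18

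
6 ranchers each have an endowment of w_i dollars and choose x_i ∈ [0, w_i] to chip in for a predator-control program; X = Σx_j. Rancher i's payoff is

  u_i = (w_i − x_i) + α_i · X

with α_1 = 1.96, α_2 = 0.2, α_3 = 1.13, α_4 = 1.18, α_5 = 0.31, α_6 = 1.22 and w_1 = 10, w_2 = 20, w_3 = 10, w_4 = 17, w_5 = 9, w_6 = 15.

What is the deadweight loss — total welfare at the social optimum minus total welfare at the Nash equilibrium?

145

∂u_i/∂x_i = α_i − 1, so rancher i contributes w_i if α_i > 1, else 0.
α_i > 1 for i ∈ {1, 3, 4, 6}; NE contributions (10, 0, 10, 17, 0, 15), X = 52.
W^NE = Σw_i − X^NE + (Σα_i)·X^NE = 81 + 5·52 = 341.
Planner: ∂(Σu_j)/∂x_i = Σα_j − 1 = 5 > 0, so everyone contributes w_i; X^SO = 81, W^SO = 81 + 5·81 = 486.
Deadweight loss = 145.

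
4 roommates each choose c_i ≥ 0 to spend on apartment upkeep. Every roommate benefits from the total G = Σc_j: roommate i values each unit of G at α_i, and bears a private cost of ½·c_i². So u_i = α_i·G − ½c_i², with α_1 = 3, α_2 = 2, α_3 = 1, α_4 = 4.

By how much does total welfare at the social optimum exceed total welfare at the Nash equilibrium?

Roommate i's FOC: ∂u_i/∂c_i = α_i − c_i = 0, so c_i* = α_i.
NE contributions = (3, 2, 1, 4); G = 10.
W^NE = (Σα)·G − ½Σα_i² = 10² − ½·30 = 85.
Planner sets c_i = Σα_j = 10 for every i, so G^SO = 4·10 = 40.
W^SO = (Σα)·G^SO − ½·4·(Σα)² = (4/2)·10² = 200.
Deadweight loss = W^SO − W^NE = 115.

115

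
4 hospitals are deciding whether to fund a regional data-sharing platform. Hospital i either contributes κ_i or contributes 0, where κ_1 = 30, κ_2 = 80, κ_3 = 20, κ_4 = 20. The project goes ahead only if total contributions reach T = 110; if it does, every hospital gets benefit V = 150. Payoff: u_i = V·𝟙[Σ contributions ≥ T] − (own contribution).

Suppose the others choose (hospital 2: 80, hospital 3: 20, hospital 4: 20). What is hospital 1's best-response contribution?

0

Others' total = 120 ≥ 110; contributing adds cost 30 for no extra benefit.
Best response: 0.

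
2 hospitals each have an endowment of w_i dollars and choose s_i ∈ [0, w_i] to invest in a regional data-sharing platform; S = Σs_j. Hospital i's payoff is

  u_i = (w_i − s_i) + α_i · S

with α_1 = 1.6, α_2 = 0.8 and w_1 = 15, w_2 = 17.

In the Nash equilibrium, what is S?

15

∂u_i/∂s_i = α_i − 1, so hospital i contributes w_i if α_i > 1, else 0.
α_i > 1 for i ∈ {1}; NE contributions (15, 0), S = 15.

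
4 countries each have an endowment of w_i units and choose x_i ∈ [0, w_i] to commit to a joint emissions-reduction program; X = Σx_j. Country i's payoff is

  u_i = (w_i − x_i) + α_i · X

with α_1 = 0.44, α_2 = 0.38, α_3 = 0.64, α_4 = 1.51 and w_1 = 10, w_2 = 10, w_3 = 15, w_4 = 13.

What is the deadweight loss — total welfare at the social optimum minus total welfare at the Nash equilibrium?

68.95

∂u_i/∂x_i = α_i − 1, so country i contributes w_i if α_i > 1, else 0.
α_i > 1 for i ∈ {4}; NE contributions (0, 0, 0, 13), X = 13.
W^NE = Σw_i − X^NE + (Σα_i)·X^NE = 48 + 1.97·13 = 73.61.
Planner: ∂(Σu_j)/∂x_i = Σα_j − 1 = 1.97 > 0, so everyone contributes w_i; X^SO = 48, W^SO = 48 + 1.97·48 = 142.56.
Deadweight loss = 68.95.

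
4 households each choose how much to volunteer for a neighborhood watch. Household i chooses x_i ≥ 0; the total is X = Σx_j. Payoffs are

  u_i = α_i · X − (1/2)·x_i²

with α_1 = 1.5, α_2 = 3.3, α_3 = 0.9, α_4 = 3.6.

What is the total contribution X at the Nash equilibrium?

9.3

Household i's FOC: ∂u_i/∂x_i = α_i − x_i = 0, so x_i* = α_i.
NE contributions = (1.5, 3.3, 0.9, 3.6); X = 9.3.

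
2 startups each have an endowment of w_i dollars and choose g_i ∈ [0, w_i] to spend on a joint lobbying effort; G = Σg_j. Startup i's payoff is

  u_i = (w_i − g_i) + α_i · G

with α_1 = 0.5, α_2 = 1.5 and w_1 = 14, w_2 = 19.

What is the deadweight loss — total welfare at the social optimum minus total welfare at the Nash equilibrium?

14

∂u_i/∂g_i = α_i − 1, so startup i contributes w_i if α_i > 1, else 0.
α_i > 1 for i ∈ {2}; NE contributions (0, 19), G = 19.
W^NE = Σw_i − G^NE + (Σα_i)·G^NE = 33 + 1·19 = 52.
Planner: ∂(Σu_j)/∂g_i = Σα_j − 1 = 1 > 0, so everyone contributes w_i; G^SO = 33, W^SO = 33 + 1·33 = 66.
Deadweight loss = 14.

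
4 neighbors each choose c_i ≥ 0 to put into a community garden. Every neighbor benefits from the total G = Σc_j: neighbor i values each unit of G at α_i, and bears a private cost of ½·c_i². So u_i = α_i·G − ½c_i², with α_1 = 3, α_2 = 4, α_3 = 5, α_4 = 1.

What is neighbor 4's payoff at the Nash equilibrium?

Neighbor i's FOC: ∂u_i/∂c_i = α_i − c_i = 0, so c_i* = α_i.
NE contributions = (3, 4, 5, 1); G = 13.
u_4 = α_4·G − ½·(c_4)² = 1·13 − ½·1² = 12.5.

12.5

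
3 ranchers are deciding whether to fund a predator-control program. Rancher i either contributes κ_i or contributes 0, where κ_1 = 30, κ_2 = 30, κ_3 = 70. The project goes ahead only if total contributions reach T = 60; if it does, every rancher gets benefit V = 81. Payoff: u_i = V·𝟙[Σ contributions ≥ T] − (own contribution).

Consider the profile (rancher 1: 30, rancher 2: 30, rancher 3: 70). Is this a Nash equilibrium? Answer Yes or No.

Total = 130 ≥ 60: provided.
Rancher 1 (pledges 30, payoff 51): dropping to 0 → total 100, payoff 81. Profitable deviation.

No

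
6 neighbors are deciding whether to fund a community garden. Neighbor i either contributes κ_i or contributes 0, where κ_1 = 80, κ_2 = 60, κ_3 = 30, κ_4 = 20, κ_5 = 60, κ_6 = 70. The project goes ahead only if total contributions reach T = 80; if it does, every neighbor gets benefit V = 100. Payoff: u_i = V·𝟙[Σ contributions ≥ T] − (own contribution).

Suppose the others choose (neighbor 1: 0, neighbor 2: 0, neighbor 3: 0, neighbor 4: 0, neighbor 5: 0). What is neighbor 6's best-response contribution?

0

Others' total = 0. Even contributing 70 gives 70 < 80: no benefit either way.
Best response: 0.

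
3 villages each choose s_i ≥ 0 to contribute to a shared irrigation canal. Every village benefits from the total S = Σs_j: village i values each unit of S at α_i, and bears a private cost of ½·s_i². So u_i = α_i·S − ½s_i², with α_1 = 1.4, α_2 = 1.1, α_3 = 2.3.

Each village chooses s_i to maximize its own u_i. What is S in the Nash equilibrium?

4.8

Village i's FOC: ∂u_i/∂s_i = α_i − s_i = 0, so s_i* = α_i.
NE contributions = (1.4, 1.1, 2.3); S = 4.8.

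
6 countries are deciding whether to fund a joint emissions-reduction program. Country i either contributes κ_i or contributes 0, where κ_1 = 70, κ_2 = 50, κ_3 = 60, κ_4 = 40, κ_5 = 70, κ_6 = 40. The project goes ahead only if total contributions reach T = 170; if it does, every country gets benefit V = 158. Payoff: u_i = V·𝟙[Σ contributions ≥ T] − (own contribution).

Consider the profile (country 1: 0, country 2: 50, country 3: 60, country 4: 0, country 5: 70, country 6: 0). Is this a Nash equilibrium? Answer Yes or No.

Total = 180 ≥ 170: provided.
Country 1 (pledges 0, payoff 158): pledging 70 → total 250, payoff 88. No gain.
Country 2 (pledges 50, payoff 108): dropping to 0 → total 130, payoff 0. No gain.
Country 3 (pledges 60, payoff 98): dropping to 0 → total 120, payoff 0. No gain.
Country 4 (pledges 0, payoff 158): pledging 40 → total 220, payoff 118. No gain.
Country 5 (pledges 70, payoff 88): dropping to 0 → total 110, payoff 0. No gain.
Country 6 (pledges 0, payoff 158): pledging 40 → total 220, payoff 118. No gain.

Yes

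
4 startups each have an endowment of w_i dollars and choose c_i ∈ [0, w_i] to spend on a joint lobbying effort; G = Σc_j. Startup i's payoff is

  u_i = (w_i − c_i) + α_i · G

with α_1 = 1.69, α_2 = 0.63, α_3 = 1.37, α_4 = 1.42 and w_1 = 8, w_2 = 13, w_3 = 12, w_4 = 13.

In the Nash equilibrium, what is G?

∂u_i/∂c_i = α_i − 1, so startup i contributes w_i if α_i > 1, else 0.
α_i > 1 for i ∈ {1, 3, 4}; NE contributions (8, 0, 12, 13), G = 33.

33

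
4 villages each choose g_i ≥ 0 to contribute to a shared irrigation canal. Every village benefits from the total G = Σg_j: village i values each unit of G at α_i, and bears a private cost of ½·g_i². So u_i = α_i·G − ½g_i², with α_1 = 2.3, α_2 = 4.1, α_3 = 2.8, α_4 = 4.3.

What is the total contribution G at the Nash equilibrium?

Village i's FOC: ∂u_i/∂g_i = α_i − g_i = 0, so g_i* = α_i.
NE contributions = (2.3, 4.1, 2.8, 4.3); G = 13.5.

13.5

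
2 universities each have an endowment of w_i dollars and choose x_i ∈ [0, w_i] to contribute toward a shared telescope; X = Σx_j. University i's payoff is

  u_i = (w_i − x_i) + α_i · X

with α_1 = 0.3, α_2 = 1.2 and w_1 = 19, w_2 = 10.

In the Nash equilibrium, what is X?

10

∂u_i/∂x_i = α_i − 1, so university i contributes w_i if α_i > 1, else 0.
α_i > 1 for i ∈ {2}; NE contributions (0, 10), X = 10.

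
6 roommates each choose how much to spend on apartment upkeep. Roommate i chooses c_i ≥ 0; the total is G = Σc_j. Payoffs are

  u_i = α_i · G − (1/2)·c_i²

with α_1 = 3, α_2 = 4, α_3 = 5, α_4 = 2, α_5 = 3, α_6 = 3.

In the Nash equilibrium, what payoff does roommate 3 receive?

Roommate i's FOC: ∂u_i/∂c_i = α_i − c_i = 0, so c_i* = α_i.
NE contributions = (3, 4, 5, 2, 3, 3); G = 20.
u_3 = α_3·G − ½·(c_3)² = 5·20 − ½·5² = 87.5.

87.5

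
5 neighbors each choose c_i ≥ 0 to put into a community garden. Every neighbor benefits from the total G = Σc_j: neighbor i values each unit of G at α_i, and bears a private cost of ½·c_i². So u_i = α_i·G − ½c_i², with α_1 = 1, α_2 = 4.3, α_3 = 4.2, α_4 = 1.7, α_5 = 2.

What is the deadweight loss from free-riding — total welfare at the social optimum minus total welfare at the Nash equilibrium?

283.37

Neighbor i's FOC: ∂u_i/∂c_i = α_i − c_i = 0, so c_i* = α_i.
NE contributions = (1, 4.3, 4.2, 1.7, 2); G = 13.2.
W^NE = (Σα)·G − ½Σα_i² = 13.2² − ½·44.02 = 152.23.
Planner sets c_i = Σα_j = 13.2 for every i, so G^SO = 5·13.2 = 66.
W^SO = (Σα)·G^SO − ½·5·(Σα)² = (5/2)·13.2² = 435.6.
Deadweight loss = W^SO − W^NE = 283.37.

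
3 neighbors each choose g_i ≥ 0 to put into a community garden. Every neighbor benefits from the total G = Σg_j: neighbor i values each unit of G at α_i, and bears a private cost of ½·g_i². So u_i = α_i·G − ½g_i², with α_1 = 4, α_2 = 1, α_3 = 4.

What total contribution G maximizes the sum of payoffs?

Planner FOC: ∂(Σu_j)/∂g_i = (Σα_j) − g_i = 0, so g_i^SO = Σα_j = 9 for every i; G^SO = 27.

27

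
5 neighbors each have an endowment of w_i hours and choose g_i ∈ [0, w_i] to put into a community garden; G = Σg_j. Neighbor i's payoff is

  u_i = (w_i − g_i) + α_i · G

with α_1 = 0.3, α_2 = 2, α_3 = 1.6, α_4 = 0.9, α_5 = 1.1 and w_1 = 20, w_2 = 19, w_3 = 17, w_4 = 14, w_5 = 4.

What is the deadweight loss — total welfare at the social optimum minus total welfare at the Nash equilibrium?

166.6

∂u_i/∂g_i = α_i − 1, so neighbor i contributes w_i if α_i > 1, else 0.
α_i > 1 for i ∈ {2, 3, 5}; NE contributions (0, 19, 17, 0, 4), G = 40.
W^NE = Σw_i − G^NE + (Σα_i)·G^NE = 74 + 4.9·40 = 270.
Planner: ∂(Σu_j)/∂g_i = Σα_j − 1 = 4.9 > 0, so everyone contributes w_i; G^SO = 74, W^SO = 74 + 4.9·74 = 436.6.
Deadweight loss = 166.6.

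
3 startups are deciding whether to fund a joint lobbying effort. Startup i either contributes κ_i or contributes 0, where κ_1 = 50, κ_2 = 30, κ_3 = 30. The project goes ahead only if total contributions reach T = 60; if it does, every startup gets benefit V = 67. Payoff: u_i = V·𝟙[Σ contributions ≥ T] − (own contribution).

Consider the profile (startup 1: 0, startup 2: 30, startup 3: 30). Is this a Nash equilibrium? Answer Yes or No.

Total = 60 ≥ 60: provided.
Startup 1 (pledges 0, payoff 67): pledging 50 → total 110, payoff 17. No gain.
Startup 2 (pledges 30, payoff 37): dropping to 0 → total 30, payoff 0. No gain.
Startup 3 (pledges 30, payoff 37): dropping to 0 → total 30, payoff 0. No gain.

Yes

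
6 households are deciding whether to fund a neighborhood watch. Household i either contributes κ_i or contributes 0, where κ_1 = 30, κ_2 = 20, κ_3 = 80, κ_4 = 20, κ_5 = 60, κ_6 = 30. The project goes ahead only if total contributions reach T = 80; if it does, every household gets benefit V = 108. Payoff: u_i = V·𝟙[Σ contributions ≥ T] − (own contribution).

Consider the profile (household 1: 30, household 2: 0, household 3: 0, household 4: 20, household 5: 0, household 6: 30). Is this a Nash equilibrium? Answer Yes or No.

Total = 80 ≥ 80: provided.
Household 1 (pledges 30, payoff 78): dropping to 0 → total 50, payoff 0. No gain.
Household 2 (pledges 0, payoff 108): pledging 20 → total 100, payoff 88. No gain.
Household 3 (pledges 0, payoff 108): pledging 80 → total 160, payoff 28. No gain.
Household 4 (pledges 20, payoff 88): dropping to 0 → total 60, payoff 0. No gain.
Household 5 (pledges 0, payoff 108): pledging 60 → total 140, payoff 48. No gain.
Household 6 (pledges 30, payoff 78): dropping to 0 → total 50, payoff 0. No gain.

Yes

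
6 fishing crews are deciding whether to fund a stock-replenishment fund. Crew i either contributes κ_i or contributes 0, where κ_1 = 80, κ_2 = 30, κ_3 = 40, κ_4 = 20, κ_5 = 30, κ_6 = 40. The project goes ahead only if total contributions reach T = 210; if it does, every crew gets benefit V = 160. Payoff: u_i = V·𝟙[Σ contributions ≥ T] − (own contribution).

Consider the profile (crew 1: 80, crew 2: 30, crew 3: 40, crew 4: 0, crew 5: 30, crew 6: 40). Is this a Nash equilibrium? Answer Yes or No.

Yes

Total = 220 ≥ 210: provided.
Crew 1 (pledges 80, payoff 80): dropping to 0 → total 140, payoff 0. No gain.
Crew 2 (pledges 30, payoff 130): dropping to 0 → total 190, payoff 0. No gain.
Crew 3 (pledges 40, payoff 120): dropping to 0 → total 180, payoff 0. No gain.
Crew 4 (pledges 0, payoff 160): pledging 20 → total 240, payoff 140. No gain.
Crew 5 (pledges 30, payoff 130): dropping to 0 → total 190, payoff 0. No gain.
Crew 6 (pledges 40, payoff 120): dropping to 0 → total 180, payoff 0. No gain.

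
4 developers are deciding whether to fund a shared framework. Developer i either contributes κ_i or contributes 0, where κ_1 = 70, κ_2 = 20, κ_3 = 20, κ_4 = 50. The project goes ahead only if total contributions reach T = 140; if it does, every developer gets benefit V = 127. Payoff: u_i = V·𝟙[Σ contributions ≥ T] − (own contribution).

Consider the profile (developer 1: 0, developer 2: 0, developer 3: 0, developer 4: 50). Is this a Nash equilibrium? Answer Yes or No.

No

Total = 50 < 140: not provided.
Developer 1 (pledges 0, payoff 0): pledging 70 → total 120, payoff -70. No gain.
Developer 2 (pledges 0, payoff 0): pledging 20 → total 70, payoff -20. No gain.
Developer 3 (pledges 0, payoff 0): pledging 20 → total 70, payoff -20. No gain.
Developer 4 (pledges 50, payoff -50): dropping to 0 → total 0, payoff 0. Profitable deviation.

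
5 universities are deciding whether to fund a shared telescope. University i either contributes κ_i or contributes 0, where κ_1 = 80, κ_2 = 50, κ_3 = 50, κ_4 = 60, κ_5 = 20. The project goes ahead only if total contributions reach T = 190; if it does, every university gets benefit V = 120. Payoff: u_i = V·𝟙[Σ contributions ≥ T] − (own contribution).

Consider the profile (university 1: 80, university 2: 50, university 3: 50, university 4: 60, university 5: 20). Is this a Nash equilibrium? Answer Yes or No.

Total = 260 ≥ 190: provided.
University 1 (pledges 80, payoff 40): dropping to 0 → total 180, payoff 0. No gain.
University 2 (pledges 50, payoff 70): dropping to 0 → total 210, payoff 120. Profitable deviation.

No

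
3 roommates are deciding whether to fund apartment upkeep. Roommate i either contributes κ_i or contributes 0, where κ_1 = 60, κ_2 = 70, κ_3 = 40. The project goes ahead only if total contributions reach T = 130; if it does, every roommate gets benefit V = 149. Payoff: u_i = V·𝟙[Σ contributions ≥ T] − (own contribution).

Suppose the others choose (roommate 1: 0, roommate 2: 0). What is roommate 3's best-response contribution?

0

Others' total = 0. Even contributing 40 gives 40 < 130: no benefit either way.
Best response: 0.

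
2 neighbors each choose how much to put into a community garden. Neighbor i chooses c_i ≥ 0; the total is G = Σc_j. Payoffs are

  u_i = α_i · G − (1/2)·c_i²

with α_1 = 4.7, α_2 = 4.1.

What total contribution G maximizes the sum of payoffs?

17.6

Planner FOC: ∂(Σu_j)/∂c_i = (Σα_j) − c_i = 0, so c_i^SO = Σα_j = 8.8 for every i; G^SO = 17.6.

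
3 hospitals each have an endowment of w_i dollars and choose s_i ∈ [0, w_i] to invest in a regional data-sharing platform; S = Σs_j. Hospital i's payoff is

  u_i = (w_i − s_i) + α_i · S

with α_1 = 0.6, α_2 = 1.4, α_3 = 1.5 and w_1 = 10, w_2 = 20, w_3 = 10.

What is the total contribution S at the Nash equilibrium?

∂u_i/∂s_i = α_i − 1, so hospital i contributes w_i if α_i > 1, else 0.
α_i > 1 for i ∈ {2, 3}; NE contributions (0, 20, 10), S = 30.

30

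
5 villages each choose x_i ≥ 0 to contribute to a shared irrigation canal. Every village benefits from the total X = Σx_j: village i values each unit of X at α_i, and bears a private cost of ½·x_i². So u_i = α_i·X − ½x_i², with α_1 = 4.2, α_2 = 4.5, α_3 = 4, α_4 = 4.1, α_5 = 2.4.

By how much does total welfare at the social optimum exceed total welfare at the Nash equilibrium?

591.19

Village i's FOC: ∂u_i/∂x_i = α_i − x_i = 0, so x_i* = α_i.
NE contributions = (4.2, 4.5, 4, 4.1, 2.4); X = 19.2.
W^NE = (Σα)·X − ½Σα_i² = 19.2² − ½·76.46 = 330.41.
Planner sets x_i = Σα_j = 19.2 for every i, so X^SO = 5·19.2 = 96.
W^SO = (Σα)·X^SO − ½·5·(Σα)² = (5/2)·19.2² = 921.6.
Deadweight loss = W^SO − W^NE = 591.19.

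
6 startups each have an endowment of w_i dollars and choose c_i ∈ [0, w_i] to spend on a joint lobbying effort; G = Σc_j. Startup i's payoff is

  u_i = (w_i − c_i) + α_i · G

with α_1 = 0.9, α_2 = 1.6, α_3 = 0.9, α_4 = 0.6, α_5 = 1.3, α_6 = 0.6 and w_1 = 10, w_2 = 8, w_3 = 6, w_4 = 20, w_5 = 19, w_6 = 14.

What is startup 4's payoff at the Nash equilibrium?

36.2

∂u_i/∂c_i = α_i − 1, so startup i contributes w_i if α_i > 1, else 0.
α_i > 1 for i ∈ {2, 5}; NE contributions (0, 8, 0, 0, 19, 0), G = 27.
u_4 = (20 − 0) + 0.6·27 = 36.2.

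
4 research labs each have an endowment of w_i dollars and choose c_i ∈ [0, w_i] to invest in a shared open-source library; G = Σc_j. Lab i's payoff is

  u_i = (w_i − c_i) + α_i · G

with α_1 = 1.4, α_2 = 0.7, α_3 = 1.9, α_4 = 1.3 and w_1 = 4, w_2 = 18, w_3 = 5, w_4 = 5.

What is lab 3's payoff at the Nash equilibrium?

26.6

∂u_i/∂c_i = α_i − 1, so lab i contributes w_i if α_i > 1, else 0.
α_i > 1 for i ∈ {1, 3, 4}; NE contributions (4, 0, 5, 5), G = 14.
u_3 = (5 − 5) + 1.9·14 = 26.6.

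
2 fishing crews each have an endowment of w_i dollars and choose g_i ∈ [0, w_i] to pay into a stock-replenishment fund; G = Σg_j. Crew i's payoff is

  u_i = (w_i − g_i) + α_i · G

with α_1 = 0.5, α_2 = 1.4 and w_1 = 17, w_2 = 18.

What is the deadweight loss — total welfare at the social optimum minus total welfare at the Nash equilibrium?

∂u_i/∂g_i = α_i − 1, so crew i contributes w_i if α_i > 1, else 0.
α_i > 1 for i ∈ {2}; NE contributions (0, 18), G = 18.
W^NE = Σw_i − G^NE + (Σα_i)·G^NE = 35 + 0.9·18 = 51.2.
Planner: ∂(Σu_j)/∂g_i = Σα_j − 1 = 0.9 > 0, so everyone contributes w_i; G^SO = 35, W^SO = 35 + 0.9·35 = 66.5.
Deadweight loss = 15.3.

15.3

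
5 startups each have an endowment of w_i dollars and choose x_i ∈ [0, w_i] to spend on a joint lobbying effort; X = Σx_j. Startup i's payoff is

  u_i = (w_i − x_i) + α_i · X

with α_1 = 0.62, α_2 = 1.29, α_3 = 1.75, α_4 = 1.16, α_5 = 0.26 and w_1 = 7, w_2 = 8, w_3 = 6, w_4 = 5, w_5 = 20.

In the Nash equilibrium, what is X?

∂u_i/∂x_i = α_i − 1, so startup i contributes w_i if α_i > 1, else 0.
α_i > 1 for i ∈ {2, 3, 4}; NE contributions (0, 8, 6, 5, 0), X = 19.

19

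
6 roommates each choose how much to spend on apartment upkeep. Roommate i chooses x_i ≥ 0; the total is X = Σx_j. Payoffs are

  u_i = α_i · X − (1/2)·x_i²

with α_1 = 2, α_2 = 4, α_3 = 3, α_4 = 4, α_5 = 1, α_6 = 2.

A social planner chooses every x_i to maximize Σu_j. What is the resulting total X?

96

Planner FOC: ∂(Σu_j)/∂x_i = (Σα_j) − x_i = 0, so x_i^SO = Σα_j = 16 for every i; X^SO = 96.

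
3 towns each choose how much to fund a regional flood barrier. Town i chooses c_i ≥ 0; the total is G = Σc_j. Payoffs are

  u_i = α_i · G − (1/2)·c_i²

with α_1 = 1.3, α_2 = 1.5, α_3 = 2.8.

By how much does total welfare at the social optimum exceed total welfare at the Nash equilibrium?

21.57

Town i's FOC: ∂u_i/∂c_i = α_i − c_i = 0, so c_i* = α_i.
NE contributions = (1.3, 1.5, 2.8); G = 5.6.
W^NE = (Σα)·G − ½Σα_i² = 5.6² − ½·11.78 = 25.47.
Planner sets c_i = Σα_j = 5.6 for every i, so G^SO = 3·5.6 = 16.8.
W^SO = (Σα)·G^SO − ½·3·(Σα)² = (3/2)·5.6² = 47.04.
Deadweight loss = W^SO − W^NE = 21.57.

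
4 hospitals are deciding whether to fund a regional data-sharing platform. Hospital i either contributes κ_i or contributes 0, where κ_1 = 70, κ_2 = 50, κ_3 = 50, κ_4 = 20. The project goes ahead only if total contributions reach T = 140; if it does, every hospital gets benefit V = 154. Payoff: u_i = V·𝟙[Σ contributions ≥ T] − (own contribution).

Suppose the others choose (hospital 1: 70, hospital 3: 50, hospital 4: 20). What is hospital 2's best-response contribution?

0

Others' total = 140 ≥ 140; contributing adds cost 50 for no extra benefit.
Best response: 0.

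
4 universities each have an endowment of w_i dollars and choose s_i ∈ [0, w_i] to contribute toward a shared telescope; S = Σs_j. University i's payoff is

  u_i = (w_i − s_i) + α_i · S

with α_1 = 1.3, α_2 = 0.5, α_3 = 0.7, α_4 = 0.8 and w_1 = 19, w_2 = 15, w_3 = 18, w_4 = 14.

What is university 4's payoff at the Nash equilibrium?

∂u_i/∂s_i = α_i − 1, so university i contributes w_i if α_i > 1, else 0.
α_i > 1 for i ∈ {1}; NE contributions (19, 0, 0, 0), S = 19.
u_4 = (14 − 0) + 0.8·19 = 29.2.

29.2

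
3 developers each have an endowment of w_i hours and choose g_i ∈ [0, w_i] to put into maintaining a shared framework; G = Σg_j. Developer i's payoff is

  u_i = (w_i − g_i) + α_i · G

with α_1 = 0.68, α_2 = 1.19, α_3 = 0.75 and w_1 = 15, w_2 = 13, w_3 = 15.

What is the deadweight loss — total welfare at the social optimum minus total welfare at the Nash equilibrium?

∂u_i/∂g_i = α_i − 1, so developer i contributes w_i if α_i > 1, else 0.
α_i > 1 for i ∈ {2}; NE contributions (0, 13, 0), G = 13.
W^NE = Σw_i − G^NE + (Σα_i)·G^NE = 43 + 1.62·13 = 64.06.
Planner: ∂(Σu_j)/∂g_i = Σα_j − 1 = 1.62 > 0, so everyone contributes w_i; G^SO = 43, W^SO = 43 + 1.62·43 = 112.66.
Deadweight loss = 48.6.

48.6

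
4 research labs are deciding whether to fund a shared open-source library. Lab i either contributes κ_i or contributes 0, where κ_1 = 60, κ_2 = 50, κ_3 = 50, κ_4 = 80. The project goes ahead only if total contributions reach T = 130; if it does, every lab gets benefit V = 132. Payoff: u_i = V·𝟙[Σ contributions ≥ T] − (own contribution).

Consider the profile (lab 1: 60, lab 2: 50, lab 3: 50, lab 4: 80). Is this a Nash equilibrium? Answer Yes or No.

Total = 240 ≥ 130: provided.
Lab 1 (pledges 60, payoff 72): dropping to 0 → total 180, payoff 132. Profitable deviation.

No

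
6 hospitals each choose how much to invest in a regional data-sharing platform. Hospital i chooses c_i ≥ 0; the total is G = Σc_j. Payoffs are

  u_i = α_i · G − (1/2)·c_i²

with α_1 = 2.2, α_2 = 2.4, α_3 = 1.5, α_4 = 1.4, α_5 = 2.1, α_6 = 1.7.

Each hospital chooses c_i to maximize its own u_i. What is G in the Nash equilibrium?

11.3

Hospital i's FOC: ∂u_i/∂c_i = α_i − c_i = 0, so c_i* = α_i.
NE contributions = (2.2, 2.4, 1.5, 1.4, 2.1, 1.7); G = 11.3.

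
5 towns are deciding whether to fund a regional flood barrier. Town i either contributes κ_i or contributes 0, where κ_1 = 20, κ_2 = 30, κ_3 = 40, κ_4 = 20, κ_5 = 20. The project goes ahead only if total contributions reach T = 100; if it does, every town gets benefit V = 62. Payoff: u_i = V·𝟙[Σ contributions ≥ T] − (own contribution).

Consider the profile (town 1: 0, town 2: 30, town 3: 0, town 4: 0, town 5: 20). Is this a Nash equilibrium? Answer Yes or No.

No

Total = 50 < 100: not provided.
Town 1 (pledges 0, payoff 0): pledging 20 → total 70, payoff -20. No gain.
Town 2 (pledges 30, payoff -30): dropping to 0 → total 20, payoff 0. Profitable deviation.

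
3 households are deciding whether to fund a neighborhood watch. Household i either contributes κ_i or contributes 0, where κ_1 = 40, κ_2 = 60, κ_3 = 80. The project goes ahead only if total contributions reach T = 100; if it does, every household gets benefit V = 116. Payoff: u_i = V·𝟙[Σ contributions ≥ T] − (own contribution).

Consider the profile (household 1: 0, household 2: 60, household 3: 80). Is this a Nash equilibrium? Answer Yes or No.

Total = 140 ≥ 100: provided.
Household 1 (pledges 0, payoff 116): pledging 40 → total 180, payoff 76. No gain.
Household 2 (pledges 60, payoff 56): dropping to 0 → total 80, payoff 0. No gain.
Household 3 (pledges 80, payoff 36): dropping to 0 → total 60, payoff 0. No gain.

Yes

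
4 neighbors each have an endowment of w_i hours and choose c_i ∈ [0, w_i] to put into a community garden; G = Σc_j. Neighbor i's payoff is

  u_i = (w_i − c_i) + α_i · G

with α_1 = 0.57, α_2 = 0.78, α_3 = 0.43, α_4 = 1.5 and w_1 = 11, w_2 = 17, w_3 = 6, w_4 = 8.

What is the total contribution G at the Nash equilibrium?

8

∂u_i/∂c_i = α_i − 1, so neighbor i contributes w_i if α_i > 1, else 0.
α_i > 1 for i ∈ {4}; NE contributions (0, 0, 0, 8), G = 8.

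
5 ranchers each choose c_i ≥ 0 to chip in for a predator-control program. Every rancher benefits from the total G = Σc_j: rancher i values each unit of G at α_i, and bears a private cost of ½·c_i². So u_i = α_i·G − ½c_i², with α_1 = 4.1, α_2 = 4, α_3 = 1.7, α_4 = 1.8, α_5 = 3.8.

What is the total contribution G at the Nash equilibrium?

Rancher i's FOC: ∂u_i/∂c_i = α_i − c_i = 0, so c_i* = α_i.
NE contributions = (4.1, 4, 1.7, 1.8, 3.8); G = 15.4.

15.4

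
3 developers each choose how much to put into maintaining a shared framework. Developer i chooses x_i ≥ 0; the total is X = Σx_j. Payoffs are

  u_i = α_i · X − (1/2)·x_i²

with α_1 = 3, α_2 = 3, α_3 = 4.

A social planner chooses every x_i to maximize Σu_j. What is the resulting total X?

30

Planner FOC: ∂(Σu_j)/∂x_i = (Σα_j) − x_i = 0, so x_i^SO = Σα_j = 10 for every i; X^SO = 30.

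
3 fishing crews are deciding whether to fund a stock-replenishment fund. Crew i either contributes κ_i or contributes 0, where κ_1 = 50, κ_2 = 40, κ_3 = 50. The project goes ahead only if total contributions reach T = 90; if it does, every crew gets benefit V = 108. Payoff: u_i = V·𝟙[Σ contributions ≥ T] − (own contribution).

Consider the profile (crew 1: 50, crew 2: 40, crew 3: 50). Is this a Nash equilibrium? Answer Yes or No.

No

Total = 140 ≥ 90: provided.
Crew 1 (pledges 50, payoff 58): dropping to 0 → total 90, payoff 108. Profitable deviation.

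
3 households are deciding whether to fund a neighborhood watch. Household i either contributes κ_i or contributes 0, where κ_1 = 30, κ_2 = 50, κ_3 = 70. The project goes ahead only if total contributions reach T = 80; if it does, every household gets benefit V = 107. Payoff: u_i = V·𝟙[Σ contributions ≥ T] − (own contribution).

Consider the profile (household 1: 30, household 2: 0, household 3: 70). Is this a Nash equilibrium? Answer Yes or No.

Yes

Total = 100 ≥ 80: provided.
Household 1 (pledges 30, payoff 77): dropping to 0 → total 70, payoff 0. No gain.
Household 2 (pledges 0, payoff 107): pledging 50 → total 150, payoff 57. No gain.
Household 3 (pledges 70, payoff 37): dropping to 0 → total 30, payoff 0. No gain.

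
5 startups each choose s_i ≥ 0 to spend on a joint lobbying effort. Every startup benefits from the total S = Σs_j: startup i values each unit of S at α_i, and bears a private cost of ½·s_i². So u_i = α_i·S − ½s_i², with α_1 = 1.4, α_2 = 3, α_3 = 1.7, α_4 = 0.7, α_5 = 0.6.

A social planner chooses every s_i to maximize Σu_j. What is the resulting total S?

Planner FOC: ∂(Σu_j)/∂s_i = (Σα_j) − s_i = 0, so s_i^SO = Σα_j = 7.4 for every i; S^SO = 37.

37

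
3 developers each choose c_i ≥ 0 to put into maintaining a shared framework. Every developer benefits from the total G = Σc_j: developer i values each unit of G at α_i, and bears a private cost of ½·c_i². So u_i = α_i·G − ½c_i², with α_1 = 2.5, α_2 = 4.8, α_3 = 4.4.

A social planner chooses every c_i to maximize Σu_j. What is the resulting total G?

35.1

Planner FOC: ∂(Σu_j)/∂c_i = (Σα_j) − c_i = 0, so c_i^SO = Σα_j = 11.7 for every i; G^SO = 35.1.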